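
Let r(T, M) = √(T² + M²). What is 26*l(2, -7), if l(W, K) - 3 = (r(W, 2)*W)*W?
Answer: 78 + 208*√2 ≈ 372.16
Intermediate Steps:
r(T, M) = √(M² + T²)
l(W, K) = 3 + W²*√(4 + W²) (l(W, K) = 3 + (√(2² + W²)*W)*W = 3 + (√(4 + W²)*W)*W = 3 + (W*√(4 + W²))*W = 3 + W²*√(4 + W²))
26*l(2, -7) = 26*(3 + 2²*√(4 + 2²)) = 26*(3 + 4*√(4 + 4)) = 26*(3 + 4*√8) = 26*(3 + 4*(2*√2)) = 26*(3 + 8*√2) = 78 + 208*√2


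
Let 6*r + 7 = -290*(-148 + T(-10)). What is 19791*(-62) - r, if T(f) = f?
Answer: -2469355/2 ≈ -1.2347e+6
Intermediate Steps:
r = 15271/2 (r = -7/6 + (-290*(-148 - 10))/6 = -7/6 + (-290*(-158))/6 = -7/6 + (1/6)*45820 = -7/6 + 22910/3 = 15271/2 ≈ 7635.5)
19791*(-62) - r = 19791*(-62) - 1*15271/2 = -1227042 - 15271/2 = -2469355/2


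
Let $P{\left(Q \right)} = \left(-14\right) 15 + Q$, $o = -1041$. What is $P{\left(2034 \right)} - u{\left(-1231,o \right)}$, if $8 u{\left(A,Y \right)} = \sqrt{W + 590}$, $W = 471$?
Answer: $1824 - \frac{\sqrt{1061}}{8} \approx 1819.9$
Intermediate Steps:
$u{\left(A,Y \right)} = \frac{\sqrt{1061}}{8}$ ($u{\left(A,Y \right)} = \frac{\sqrt{471 + 590}}{8} = \frac{\sqrt{1061}}{8}$)
$P{\left(Q \right)} = -210 + Q$
$P{\left(2034 \right)} - u{\left(-1231,o \right)} = \left(-210 + 2034\right) - \frac{\sqrt{1061}}{8} = 1824 - \frac{\sqrt{1061}}{8}$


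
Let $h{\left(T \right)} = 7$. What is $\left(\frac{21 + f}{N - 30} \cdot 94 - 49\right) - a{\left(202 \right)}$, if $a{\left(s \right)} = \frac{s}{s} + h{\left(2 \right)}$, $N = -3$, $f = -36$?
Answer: $- \frac{157}{11} \approx -14.273$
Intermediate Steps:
$a{\left(s \right)} = 8$ ($a{\left(s \right)} = \frac{s}{s} + 7 = 1 + 7 = 8$)
$\left(\frac{21 + f}{N - 30} \cdot 94 - 49\right) - a{\left(202 \right)} = \left(\frac{21 - 36}{-3 - 30} \cdot 94 - 49\right) - 8 = \left(- \frac{15}{-33} \cdot 94 - 49\right) - 8 = \left(\left(-15\right) \left(- \frac{1}{33}\right) 94 - 49\right) - 8 = \left(\frac{5}{11} \cdot 94 - 49\right) - 8 = \left(\frac{470}{11} - 49\right) - 8 = - \frac{69}{11} - 8 = - \frac{157}{11}$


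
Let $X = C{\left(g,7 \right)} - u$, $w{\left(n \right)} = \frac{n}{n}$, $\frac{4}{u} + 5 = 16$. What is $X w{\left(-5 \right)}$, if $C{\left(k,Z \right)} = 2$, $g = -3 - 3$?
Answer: $\frac{18}{11} \approx 1.6364$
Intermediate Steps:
$g = -6$
$u = \frac{4}{11}$ ($u = \frac{4}{-5 + 16} = \frac{4}{11} \approx 0.36364$)
$w{\left(n \right)} = 1$
$X = \frac{18}{11}$ ($X = 2 - \frac{4}{11} = \frac{18}{11} \approx 1.6364$)
$X w{\left(-5 \right)} = \frac{18}{11} \cdot 1 = \frac{18}{11}$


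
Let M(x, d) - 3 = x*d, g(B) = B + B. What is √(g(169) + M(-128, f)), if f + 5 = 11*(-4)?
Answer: √6613 ≈ 81.320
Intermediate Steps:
f = -49 (f = -5 + 11*(-4) = -5 - 44 = -49)
g(B) = 2*B
M(x, d) = 3 + d*x (M(x, d) = 3 + x*d = 3 + d*x)
√(g(169) + M(-128, f)) = √(2*169 + (3 - 49*(-128))) = √(338 + (3 + 6272)) = √(338 + 6275) = √6613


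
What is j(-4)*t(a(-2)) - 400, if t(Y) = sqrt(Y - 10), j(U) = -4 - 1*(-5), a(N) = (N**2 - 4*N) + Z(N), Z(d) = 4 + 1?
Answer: -400 + sqrt(7) ≈ -397.35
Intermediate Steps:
Z(d) = 5
a(N) = 5 + N**2 - 4*N (a(N) = (N**2 - 4*N) + 5 = 5 + N**2 - 4*N)
j(U) = 1 (j(U) = -4 + 5 = 1)
t(Y) = sqrt(-10 + Y)
j(-4)*t(a(-2)) - 400 = 1*sqrt(-10 + (5 + (-2)**2 - 4*(-2))) - 400 = 1*sqrt(-10 + (5 + 4 + 8)) - 400 = 1*sqrt(-10 + 17) - 400 = 1*sqrt(7) - 400 = sqrt(7) - 400 = -400 + sqrt(7)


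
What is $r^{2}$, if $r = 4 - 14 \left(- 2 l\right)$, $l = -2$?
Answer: $2704$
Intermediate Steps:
$r = -52$ ($r = 4 - 14 \left(\left(-2\right) \left(-2\right)\right) = 4 - 56 = -52$)
$r^{2} = \left(-52\right)^{2} = 2704$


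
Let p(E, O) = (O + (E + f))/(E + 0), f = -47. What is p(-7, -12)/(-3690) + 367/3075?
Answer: 838/7175 ≈ 0.11679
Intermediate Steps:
p(E, O) = (-47 + E + O)/E (p(E, O) = (O + (E - 47))/(E + 0) = (O + (-47 + E))/E = (-47 + E + O)/E)
p(-7, -12)/(-3690) + 367/3075 = ((-47 - 7 - 12)/(-7))/(-3690) + 367/3075 = -1/7*(-66)*(-1/3690) + 367*(1/3075) = (66/7)*(-1/3690) + 367/3075 = -11/4305 + 367/3075 = 838/7175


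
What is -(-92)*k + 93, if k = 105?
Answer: 9753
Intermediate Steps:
-(-92)*k + 93 = -(-92)*105 + 93 = -92*(-105) + 93 = 9660 + 93 = 9753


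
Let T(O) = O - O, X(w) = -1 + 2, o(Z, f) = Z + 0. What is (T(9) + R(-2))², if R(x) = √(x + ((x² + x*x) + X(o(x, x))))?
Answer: 7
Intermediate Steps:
o(Z, f) = Z
X(w) = 1
T(O) = 0
R(x) = √(1 + x + 2*x²) (R(x) = √(x + ((x² + x*x) + 1)) = √(x + ((x² + x²) + 1)) = √(x + (2*x² + 1)) = √(x + (1 + 2*x²)) = √(1 + x + 2*x²))
(T(9) + R(-2))² = (0 + √(1 - 2 + 2*(-2)²))² = (0 + √(1 - 2 + 2*4))² = (0 + √(1 - 2 + 8))² = (0 + √7)² = (√7)² = 7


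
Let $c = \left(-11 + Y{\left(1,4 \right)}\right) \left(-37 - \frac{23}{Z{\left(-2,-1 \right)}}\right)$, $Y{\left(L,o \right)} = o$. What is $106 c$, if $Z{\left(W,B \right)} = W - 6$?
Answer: $\frac{101283}{4} \approx 25321.0$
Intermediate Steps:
$Z{\left(W,B \right)} = -6 + W$ ($Z{\left(W,B \right)} = W - 6 = -6 + W$)
$c = \frac{1911}{8}$ ($c = \left(-11 + 4\right) \left(-37 - \frac{23}{-6 - 2}\right) = - 7 \left(-37 - \frac{23}{-8}\right) = - 7 \left(-37 - - \frac{23}{8}\right) = - 7 \left(-37 + \frac{23}{8}\right) = \left(-7\right) \left(- \frac{273}{8}\right) = \frac{1911}{8} \approx 238.88$)
$106 c = 106 \cdot \frac{1911}{8} = \frac{101283}{4}$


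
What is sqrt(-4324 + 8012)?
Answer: 2*sqrt(922) ≈ 60.729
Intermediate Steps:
sqrt(-4324 + 8012) = sqrt(3688) = 2*sqrt(922)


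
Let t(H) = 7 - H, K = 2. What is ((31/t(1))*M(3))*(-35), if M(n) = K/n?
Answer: -1085/9 ≈ -120.56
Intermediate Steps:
M(n) = 2/n
((31/t(1))*M(3))*(-35) = ((31/(7 - 1*1))*(2/3))*(-35) = ((31/(7 - 1))*(2*(⅓)))*(-35) = ((31/6)*(⅔))*(-35) = (31/9)*(-35) = -1085/9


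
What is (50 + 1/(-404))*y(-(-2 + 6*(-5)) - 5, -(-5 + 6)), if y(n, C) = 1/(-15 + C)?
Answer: -20199/6464 ≈ -3.1248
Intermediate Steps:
(50 + 1/(-404))*y(-(-2 + 6*(-5)) - 5, -(-5 + 6)) = (50 + 1/(-404))/(-15 - (-5 + 6)) = (50 - 1/404)/(-15 - 1*1) = 20199/(404*(-15 - 1)) = (20199/404)/(-16) = (20199/404)*(-1/16) = -20199/6464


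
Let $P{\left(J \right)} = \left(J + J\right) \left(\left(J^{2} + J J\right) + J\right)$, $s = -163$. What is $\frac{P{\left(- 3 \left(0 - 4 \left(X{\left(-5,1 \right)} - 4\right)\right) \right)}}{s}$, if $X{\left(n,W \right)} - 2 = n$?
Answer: $\frac{2356704}{163} \approx 14458.0$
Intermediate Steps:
$X{\left(n,W \right)} = 2 + n$
$P{\left(J \right)} = 2 J \left(J + 2 J^{2}\right)$ ($P{\left(J \right)} = 2 J \left(\left(J^{2} + J^{2}\right) + J\right) = 2 J \left(2 J^{2} + J\right) = 2 J \left(J + 2 J^{2}\right)$)
$\frac{P{\left(- 3 \left(0 - 4 \left(X{\left(-5,1 \right)} - 4\right)\right) \right)}}{s} = \frac{\left(- 3 \left(0 - 4 \left(\left(2 - 5\right) - 4\right)\right)\right)^{2} \left(2 + 4 \left(- 3 \left(0 - 4 \left(\left(2 - 5\right) - 4\right)\right)\right)\right)}{-163} = \left(- 3 \left(0 - 4 \left(-3 - 4\right)\right)\right)^{2} \left(2 + 4 \left(- 3 \left(0 - 4 \left(-3 - 4\right)\right)\right)\right) \left(- \frac{1}{163}\right) = \left(- 3 \left(0 - -28\right)\right)^{2} \left(2 + 4 \left(- 3 \left(0 - -28\right)\right)\right) \left(- \frac{1}{163}\right) = \left(- 3 \left(0 + 28\right)\right)^{2} \left(2 + 4 \left(- 3 \left(0 + 28\right)\right)\right) \left(- \frac{1}{163}\right) = \left(\left(-3\right) 28\right)^{2} \left(2 + 4 \left(\left(-3\right) 28\right)\right) \left(- \frac{1}{163}\right) = \left(-84\right)^{2} \left(2 + 4 \left(-84\right)\right) \left(- \frac{1}{163}\right) = 7056 \left(2 - 336\right) \left(- \frac{1}{163}\right) = 7056 \left(-334\right) \left(- \frac{1}{163}\right) = \left(-2356704\right) \left(- \frac{1}{163}\right) = \frac{2356704}{163}$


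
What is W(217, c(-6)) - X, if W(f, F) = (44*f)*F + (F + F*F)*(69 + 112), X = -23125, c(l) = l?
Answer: -28733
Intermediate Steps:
W(f, F) = 181*F + 181*F² + 44*F*f (W(f, F) = 44*F*f + (F + F²)*181 = 44*F*f + (181*F + 181*F²) = 181*F + 181*F² + 44*F*f)
W(217, c(-6)) - X = -6*(181 + 44*217 + 181*(-6)) - 1*(-23125) = -6*(181 + 9548 - 1086) + 23125 = -6*8643 + 23125 = -51858 + 23125 = -28733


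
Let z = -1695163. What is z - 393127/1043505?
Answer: -1768911459442/1043505 ≈ -1.6952e+6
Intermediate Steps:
z - 393127/1043505 = -1695163 - 393127/1043505 = -1768911459442/1043505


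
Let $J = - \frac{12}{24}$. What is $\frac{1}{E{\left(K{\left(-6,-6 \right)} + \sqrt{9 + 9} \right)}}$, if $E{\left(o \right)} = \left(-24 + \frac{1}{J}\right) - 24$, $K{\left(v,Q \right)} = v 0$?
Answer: $- \frac{1}{50} \approx -0.02$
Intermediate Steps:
$K{\left(v,Q \right)} = 0$
$J = - \frac{1}{2}$ ($J = \left(-12\right) \frac{1}{24} = - \frac{1}{2} \approx -0.5$)
$E{\left(o \right)} = -50$ ($E{\left(o \right)} = \left(-24 + \frac{1}{- \frac{1}{2}}\right) - 24 = \left(-24 - 2\right) - 24 = -26 - 24 = -50$)
$\frac{1}{E{\left(K{\left(-6,-6 \right)} + \sqrt{9 + 9} \right)}} = \frac{1}{-50} = - \frac{1}{50}$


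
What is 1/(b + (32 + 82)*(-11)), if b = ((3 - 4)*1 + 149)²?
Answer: 1/20650 ≈ 4.8426e-5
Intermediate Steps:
b = 21904 (b = (-1*1 + 149)² = (-1 + 149)² = 148² = 21904)
1/(b + (32 + 82)*(-11)) = 1/(21904 + (32 + 82)*(-11)) = 1/(21904 + 114*(-11)) = 1/(21904 - 1254) = 1/20650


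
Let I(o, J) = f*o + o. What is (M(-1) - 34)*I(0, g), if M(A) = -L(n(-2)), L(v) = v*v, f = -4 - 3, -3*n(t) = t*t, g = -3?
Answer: 0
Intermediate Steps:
n(t) = -t²/3 (n(t) = -t*t/3 = -t²/3)
f = -7
L(v) = v²
I(o, J) = -6*o (I(o, J) = -7*o + o = -6*o)
M(A) = -16/9 (M(A) = -(-⅓*(-2)²)² = -(-⅓*4)² = -(-4/3)² = -1*16/9 = -16/9)
(M(-1) - 34)*I(0, g) = (-16/9 - 34)*(-6*0) = -322/9*0 = 0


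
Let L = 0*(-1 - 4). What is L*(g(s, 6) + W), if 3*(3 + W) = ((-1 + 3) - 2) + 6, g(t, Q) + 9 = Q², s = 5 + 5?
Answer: 0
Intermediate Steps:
s = 10
g(t, Q) = -9 + Q²
W = -1 (W = -3 + (((-1 + 3) - 2) + 6)/3 = -3 + ((2 - 2) + 6)/3 = -3 + (0 + 6)/3 = -3 + (⅓)*6 = -3 + 2 = -1)
L = 0 (L = 0*(-5) = 0)
L*(g(s, 6) + W) = 0*((-9 + 6²) - 1) = 0*((-9 + 36) - 1) = 0*(27 - 1) = 0*26 = 0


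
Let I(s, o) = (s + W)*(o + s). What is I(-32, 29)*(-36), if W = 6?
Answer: -2808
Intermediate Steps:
I(s, o) = (6 + s)*(o + s) (I(s, o) = (s + 6)*(o + s) = (6 + s)*(o + s))
I(-32, 29)*(-36) = ((-32)**2 + 6*29 + 6*(-32) + 29*(-32))*(-36) = (1024 + 174 - 192 - 928)*(-36) = 78*(-36) = -2808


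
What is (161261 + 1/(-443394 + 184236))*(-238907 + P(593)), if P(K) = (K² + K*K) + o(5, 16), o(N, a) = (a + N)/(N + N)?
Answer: 64693175893076549/863860 ≈ 7.4889e+10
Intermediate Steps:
o(N, a) = (N + a)/(2*N) (o(N, a) = (N + a)/((2*N)) = (N + a)*(1/(2*N)) = (N + a)/(2*N))
P(K) = 21/10 + 2*K² (P(K) = (K² + K*K) + (½)*(5 + 16)/5 = (K² + K²) + (½)*(⅕)*21 = 2*K² + 21/10 = 21/10 + 2*K²)
(161261 + 1/(-443394 + 184236))*(-238907 + P(593)) = (161261 + 1/(-443394 + 184236))*(-238907 + (21/10 + 2*593²)) = (161261 + 1/(-259158))*(-238907 + (21/10 + 2*351649)) = (161261 - 1/259158)*(-238907 + (21/10 + 703298)) = 41792078237*(-238907 + 7033001/10)/259158 = (41792078237/259158)*(4643931/10) = 64693175893076549/863860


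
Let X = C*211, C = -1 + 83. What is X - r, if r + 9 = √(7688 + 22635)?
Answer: 17311 - √30323 ≈ 17137.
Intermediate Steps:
C = 82
r = -9 + √30323 (r = -9 + √(7688 + 22635) = -9 + √30323 ≈ 165.14)
X = 17302 (X = 82*211 = 17302)
X - r = 17302 - (-9 + √30323) = 17302 + (9 - √30323) = 17311 - √30323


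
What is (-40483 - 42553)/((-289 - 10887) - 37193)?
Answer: 83036/48369 ≈ 1.7167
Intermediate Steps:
(-40483 - 42553)/((-289 - 10887) - 37193) = -83036/(-11176 - 37193) = -83036/(-48369) = -83036*(-1/48369) = 83036/48369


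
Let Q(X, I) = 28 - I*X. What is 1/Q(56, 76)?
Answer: -1/4228 ≈ -0.00023652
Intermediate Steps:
Q(X, I) = 28 - I*X
1/Q(56, 76) = 1/(28 - 1*76*56) = 1/(28 - 4256) = 1/(-4228) = -1/4228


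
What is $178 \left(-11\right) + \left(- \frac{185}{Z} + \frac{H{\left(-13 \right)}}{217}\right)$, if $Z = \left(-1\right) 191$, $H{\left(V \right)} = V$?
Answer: $- \frac{81115564}{41447} \approx -1957.1$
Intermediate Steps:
$Z = -191$
$178 \left(-11\right) + \left(- \frac{185}{Z} + \frac{H{\left(-13 \right)}}{217}\right) = 178 \left(-11\right) - \left(- \frac{185}{191} + \frac{13}{217}\right) = -1958 - - \frac{37662}{41447} = -1958 + \left(\frac{185}{191} - \frac{13}{217}\right) = -1958 + \frac{37662}{41447} = - \frac{81115564}{41447}$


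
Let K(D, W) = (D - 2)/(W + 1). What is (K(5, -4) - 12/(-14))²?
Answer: 1/49 ≈ 0.020408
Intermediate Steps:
K(D, W) = (-2 + D)/(1 + W)
(K(5, -4) - 12/(-14))² = ((-2 + 5)/(1 - 4) - 12/(-14))² = (3/(-3) - 12*(-1/14))² = (-⅓*3 + 6/7)² = (-1 + 6/7)² = (-⅐)² = 1/49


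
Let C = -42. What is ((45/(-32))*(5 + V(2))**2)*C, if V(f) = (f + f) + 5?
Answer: 46305/4 ≈ 11576.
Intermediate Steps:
V(f) = 5 + 2*f (V(f) = 2*f + 5 = 5 + 2*f)
((45/(-32))*(5 + V(2))**2)*C = ((45/(-32))*(5 + (5 + 2*2))**2)*(-42) = ((45*(-1/32))*(5 + (5 + 4))**2)*(-42) = -45*(5 + 9)**2/32*(-42) = -45/32*14**2*(-42) = -45/32*196*(-42) = -2205/8*(-42) = 46305/4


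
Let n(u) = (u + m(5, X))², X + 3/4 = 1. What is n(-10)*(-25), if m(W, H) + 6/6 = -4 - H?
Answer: -93025/16 ≈ -5814.1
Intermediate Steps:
X = ¼ (X = -¾ + 1 = ¼ ≈ 0.25000)
m(W, H) = -5 - H (m(W, H) = -1 + (-4 - H) = -5 - H)
n(u) = (-21/4 + u)² (n(u) = (u + (-5 - 1*¼))² = (u + (-5 - ¼))² = (u - 21/4)² = (-21/4 + u)²)
n(-10)*(-25) = ((-21 + 4*(-10))²/16)*(-25) = ((-21 - 40)²/16)*(-25) = ((1/16)*(-61)²)*(-25) = ((1/16)*3721)*(-25) = (3721/16)*(-25) = -93025/16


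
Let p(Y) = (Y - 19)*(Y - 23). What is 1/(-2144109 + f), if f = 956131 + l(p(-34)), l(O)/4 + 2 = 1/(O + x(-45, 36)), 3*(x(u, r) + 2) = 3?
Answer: -755/896929429 ≈ -8.4176e-7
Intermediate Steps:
x(u, r) = -1 (x(u, r) = -2 + (⅓)*3 = -2 + 1 = -1)
p(Y) = (-23 + Y)*(-19 + Y) (p(Y) = (-19 + Y)*(-23 + Y) = (-23 + Y)*(-19 + Y))
l(O) = -8 + 4/(-1 + O) (l(O) = -8 + 4/(O - 1) = -8 + 4/(-1 + O))
f = 721872866/755 (f = 956131 + 4*(3 - 2*(437 + (-34)² - 42*(-34)))/(-1 + (437 + (-34)² - 42*(-34))) = 956131 + 4*(3 - 2*(437 + 1156 + 1428))/(-1 + (437 + 1156 + 1428)) = 956131 + 4*(3 - 2*3021)/(-1 + 3021) = 956131 + 4*(3 - 6042)/3020 = 956131 + 4*(1/3020)*(-6039) = 956131 - 6039/755 = 721872866/755 ≈ 9.5612e+5)
1/(-2144109 + f) = 1/(-2144109 + 721872866/755) = 1/(-896929429/755) = -755/896929429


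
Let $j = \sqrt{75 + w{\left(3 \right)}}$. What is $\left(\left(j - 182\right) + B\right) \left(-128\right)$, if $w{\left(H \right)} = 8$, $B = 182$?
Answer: $- 128 \sqrt{83} \approx -1166.1$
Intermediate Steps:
$j = \sqrt{83}$ ($j = \sqrt{75 + 8} = \sqrt{83} \approx 9.1104$)
$\left(\left(j - 182\right) + B\right) \left(-128\right) = \left(\left(\sqrt{83} - 182\right) + 182\right) \left(-128\right) = \left(\left(-182 + \sqrt{83}\right) + 182\right) \left(-128\right) = \sqrt{83} \left(-128\right) = - 128 \sqrt{83}$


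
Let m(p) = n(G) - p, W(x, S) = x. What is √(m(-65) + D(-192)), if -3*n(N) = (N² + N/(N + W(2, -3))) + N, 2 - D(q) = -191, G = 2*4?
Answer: √52590/15 ≈ 15.288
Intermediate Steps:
G = 8
D(q) = 193 (D(q) = 2 - 1*(-191) = 2 + 191 = 193)
n(N) = -N/3 - N²/3 - N/(3*(2 + N)) (n(N) = -((N² + N/(N + 2)) + N)/3 = -((N² + N/(2 + N)) + N)/3 = -(N + N² + N/(2 + N))/3 = -N/3 - N²/3 - N/(3*(2 + N)))
m(p) = -364/15 - p (m(p) = -1*8*(3 + 8² + 3*8)/(6 + 3*8) - p = -1*8*(3 + 64 + 24)/(6 + 24) - p = -1*8*91/30 - p = -1*8*1/30*91 - p = -364/15 - p)
√(m(-65) + D(-192)) = √((-364/15 - 1*(-65)) + 193) = √((-364/15 + 65) + 193) = √(611/15 + 193) = √(3506/15) = √52590/15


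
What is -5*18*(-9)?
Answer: 810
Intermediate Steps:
-5*18*(-9) = -90*(-9) = 810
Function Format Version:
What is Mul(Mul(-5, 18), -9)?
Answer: 810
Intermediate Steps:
Mul(Mul(-5, 18), -9) = Mul(-90, -9) = 810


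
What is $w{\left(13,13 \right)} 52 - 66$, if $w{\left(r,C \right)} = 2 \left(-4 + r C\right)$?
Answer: $17094$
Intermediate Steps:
$w{\left(r,C \right)} = -8 + 2 C r$ ($w{\left(r,C \right)} = 2 \left(-4 + C r\right) = -8 + 2 C r$)
$w{\left(13,13 \right)} 52 - 66 = \left(-8 + 2 \cdot 13 \cdot 13\right) 52 - 66 = \left(-8 + 338\right) 52 - 66 = 330 \cdot 52 - 66 = 17160 - 66 = 17094$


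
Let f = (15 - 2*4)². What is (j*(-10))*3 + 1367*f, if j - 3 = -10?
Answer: 67193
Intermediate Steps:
j = -7 (j = 3 - 10 = -7)
f = 49 (f = (15 - 8)² = 7² = 49)
(j*(-10))*3 + 1367*f = -7*(-10)*3 + 1367*49 = 70*3 + 66983 = 210 + 66983 = 67193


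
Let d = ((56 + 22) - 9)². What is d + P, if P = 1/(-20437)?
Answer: 97300556/20437 ≈ 4761.0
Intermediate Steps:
d = 4761 (d = (78 - 9)² = 69² = 4761)
P = -1/20437 ≈ -4.8931e-5
d + P = 4761 - 1/20437 = 97300556/20437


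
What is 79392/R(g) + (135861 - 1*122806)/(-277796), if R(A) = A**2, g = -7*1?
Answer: 22054140337/13612004 ≈ 1620.2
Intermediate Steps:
g = -7
79392/R(g) + (135861 - 1*122806)/(-277796) = 79392/((-7)**2) + (135861 - 1*122806)/(-277796) = 79392/49 + (135861 - 122806)*(-1/277796) = 79392*(1/49) + 13055*(-1/277796) = 79392/49 - 13055/277796 = 22054140337/13612004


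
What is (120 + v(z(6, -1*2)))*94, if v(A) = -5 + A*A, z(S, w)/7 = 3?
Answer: 52264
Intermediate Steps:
z(S, w) = 21 (z(S, w) = 7*3 = 21)
v(A) = -5 + A²
(120 + v(z(6, -1*2)))*94 = (120 + (-5 + 21²))*94 = (120 + (-5 + 441))*94 = (120 + 436)*94 = 556*94 = 52264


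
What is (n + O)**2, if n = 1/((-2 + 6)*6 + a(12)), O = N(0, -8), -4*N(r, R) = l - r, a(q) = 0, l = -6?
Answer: 1369/576 ≈ 2.3767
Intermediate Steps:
N(r, R) = 3/2 + r/4 (N(r, R) = -(-6 - r)/4 = 3/2 + r/4)
O = 3/2 (O = 3/2 + (1/4)*0 = 3/2 + 0 = 3/2 ≈ 1.5000)
n = 1/24 (n = 1/((-2 + 6)*6 + 0) = 1/(4*6 + 0) = 1/(24 + 0) = 1/24 ≈ 0.041667)
(n + O)**2 = (1/24 + 3/2)**2 = (37/24)**2 = 1369/576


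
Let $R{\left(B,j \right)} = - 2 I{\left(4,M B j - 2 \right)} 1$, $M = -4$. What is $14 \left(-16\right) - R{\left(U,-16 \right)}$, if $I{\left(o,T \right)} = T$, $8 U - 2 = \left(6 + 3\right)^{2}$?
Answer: $1100$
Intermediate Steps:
$U = \frac{83}{8}$ ($U = \frac{1}{4} + \frac{\left(6 + 3\right)^{2}}{8} = \frac{1}{4} + \frac{9^{2}}{8} = \frac{1}{4} + \frac{1}{8} \cdot 81 = \frac{1}{4} + \frac{81}{8} = \frac{83}{8} \approx 10.375$)
$R{\left(B,j \right)} = 4 + 8 B j$ ($R{\left(B,j \right)} = - 2 \left(- 4 B j - 2\right) 1 = - 2 \left(-2 - 4 B j\right) 1 = \left(4 + 8 B j\right) 1 = 4 + 8 B j$)
$14 \left(-16\right) - R{\left(U,-16 \right)} = 14 \left(-16\right) - \left(4 + 8 \cdot \frac{83}{8} \left(-16\right)\right) = -224 - \left(4 - 1328\right) = -224 - -1324 = -224 + 1324 = 1100$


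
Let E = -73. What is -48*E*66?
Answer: 231264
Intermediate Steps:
-48*E*66 = -48*(-73)*66 = 3504*66 = 231264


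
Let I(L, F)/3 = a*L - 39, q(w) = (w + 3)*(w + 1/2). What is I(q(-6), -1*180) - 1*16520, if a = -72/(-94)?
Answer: -780157/47 ≈ -16599.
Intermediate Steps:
q(w) = (½ + w)*(3 + w) (q(w) = (3 + w)*(w + ½) = (3 + w)*(½ + w) = (½ + w)*(3 + w))
a = 36/47 (a = -72*(-1/94) = 36/47 ≈ 0.76596)
I(L, F) = -117 + 108*L/47 (I(L, F) = 3*(36*L/47 - 39) = 3*(-39 + 36*L/47) = -117 + 108*L/47)
I(q(-6), -1*180) - 1*16520 = (-117 + 108*(3/2 + (-6)² + (7/2)*(-6))/47) - 1*16520 = (-117 + 108*(3/2 + 36 - 21)/47) - 16520 = (-117 + (108/47)*(33/2)) - 16520 = (-117 + 1782/47) - 16520 = -3717/47 - 16520 = -780157/47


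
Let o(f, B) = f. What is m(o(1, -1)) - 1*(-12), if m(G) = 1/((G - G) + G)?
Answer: 13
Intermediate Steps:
m(G) = 1/G (m(G) = 1/(0 + G) = 1/G)
m(o(1, -1)) - 1*(-12) = 1/1 - 1*(-12) = 1 + 12 = 13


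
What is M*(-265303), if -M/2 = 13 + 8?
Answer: 11142726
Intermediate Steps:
M = -42 (M = -2*(13 + 8) = -2*21 = -42)
M*(-265303) = -42*(-265303) = 11142726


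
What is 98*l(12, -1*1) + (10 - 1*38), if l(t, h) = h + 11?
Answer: 952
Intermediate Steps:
l(t, h) = 11 + h
98*l(12, -1*1) + (10 - 1*38) = 98*(11 - 1*1) + (10 - 1*38) = 98*(11 - 1) + (10 - 38) = 98*10 - 28 = 980 - 28 = 952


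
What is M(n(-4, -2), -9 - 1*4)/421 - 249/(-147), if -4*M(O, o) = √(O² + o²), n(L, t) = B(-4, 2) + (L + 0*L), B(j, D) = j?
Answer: 83/49 - √233/1684 ≈ 1.6848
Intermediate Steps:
n(L, t) = -4 + L (n(L, t) = -4 + (L + 0*L) = -4 + (L + 0) = -4 + L)
M(O, o) = -√(O² + o²)/4
M(n(-4, -2), -9 - 1*4)/421 - 249/(-147) = -√((-4 - 4)² + (-9 - 1*4)²)/4/421 - 249/(-147) = -√((-8)² + (-9 - 4)²)/4*(1/421) - 249*(-1/147) = -√(64 + (-13)²)/4*(1/421) + 83/49 = -√(64 + 169)/4*(1/421) + 83/49 = -√233/4*(1/421) + 83/49 = -√233/1684 + 83/49 = 83/49 - √233/1684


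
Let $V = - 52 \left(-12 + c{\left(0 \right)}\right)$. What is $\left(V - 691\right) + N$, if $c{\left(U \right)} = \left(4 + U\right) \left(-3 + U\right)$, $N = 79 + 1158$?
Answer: $1794$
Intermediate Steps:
$N = 1237$
$c{\left(U \right)} = \left(-3 + U\right) \left(4 + U\right)$
$V = 1248$ ($V = - 52 \left(-12 + \left(-12 + 0 + 0^{2}\right)\right) = - 52 \left(-12 + \left(-12 + 0 + 0\right)\right) = - 52 \left(-12 - 12\right) = \left(-52\right) \left(-24\right) = 1248$)
$\left(V - 691\right) + N = \left(1248 - 691\right) + 1237 = 557 + 1237 = 1794$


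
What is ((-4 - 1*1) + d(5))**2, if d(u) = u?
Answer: 0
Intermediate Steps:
((-4 - 1*1) + d(5))**2 = ((-4 - 1*1) + 5)**2 = ((-4 - 1) + 5)**2 = (-5 + 5)**2 = 0**2 = 0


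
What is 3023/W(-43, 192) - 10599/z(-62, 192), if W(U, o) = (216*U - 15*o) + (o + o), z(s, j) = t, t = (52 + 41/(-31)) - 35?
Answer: -215184793/318168 ≈ -676.32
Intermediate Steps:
t = 486/31 (t = (52 + 41*(-1/31)) - 35 = (52 - 41/31) - 35 = 1571/31 - 35 = 486/31 ≈ 15.677)
z(s, j) = 486/31
W(U, o) = -13*o + 216*U (W(U, o) = (-15*o + 216*U) + 2*o = -13*o + 216*U)
3023/W(-43, 192) - 10599/z(-62, 192) = 3023/(-13*192 + 216*(-43)) - 10599/486/31 = 3023/(-2496 - 9288) - 10599*31/486 = 3023/(-11784) - 109523/162 = 3023*(-1/11784) - 109523/162 = -3023/11784 - 109523/162 = -215184793/318168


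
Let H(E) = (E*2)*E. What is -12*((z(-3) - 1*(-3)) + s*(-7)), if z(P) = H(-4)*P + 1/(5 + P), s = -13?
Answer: 18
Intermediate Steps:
H(E) = 2*E² (H(E) = (2*E)*E = 2*E²)
z(P) = 1/(5 + P) + 32*P (z(P) = (2*(-4)²)*P + 1/(5 + P) = (2*16)*P + 1/(5 + P) = 32*P + 1/(5 + P) = 1/(5 + P) + 32*P)
-12*((z(-3) - 1*(-3)) + s*(-7)) = -12*(((1 + 32*(-3)² + 160*(-3))/(5 - 3) - 1*(-3)) - 13*(-7)) = -12*(((1 + 32*9 - 480)/2 + 3) + 91) = -12*(((1 + 288 - 480)/2 + 3) + 91) = -12*(((½)*(-191) + 3) + 91) = -12*((-191/2 + 3) + 91) = -12*(-185/2 + 91) = -12*(-3/2) = 18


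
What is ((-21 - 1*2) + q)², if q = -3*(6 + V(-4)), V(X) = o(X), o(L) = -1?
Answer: 1444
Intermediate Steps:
V(X) = -1
q = -15 (q = -3*(6 - 1) = -3*5 = -15)
((-21 - 1*2) + q)² = ((-21 - 1*2) - 15)² = ((-21 - 2) - 15)² = (-23 - 15)² = (-38)² = 1444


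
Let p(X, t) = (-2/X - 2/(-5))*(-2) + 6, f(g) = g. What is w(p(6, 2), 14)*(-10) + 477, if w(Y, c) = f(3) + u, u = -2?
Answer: 467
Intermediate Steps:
p(X, t) = 26/5 + 4/X (p(X, t) = (-2/X - 2*(-⅕))*(-2) + 6 = (-2/X + ⅖)*(-2) + 6 = (⅖ - 2/X)*(-2) + 6 = (-⅘ + 4/X) + 6 = 26/5 + 4/X)
w(Y, c) = 1 (w(Y, c) = 3 - 2 = 1)
w(p(6, 2), 14)*(-10) + 477 = 1*(-10) + 477 = -10 + 477 = 467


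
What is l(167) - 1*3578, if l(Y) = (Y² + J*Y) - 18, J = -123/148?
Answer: 3574823/148 ≈ 24154.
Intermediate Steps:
J = -123/148 (J = -123*1/148 = -123/148 ≈ -0.83108)
l(Y) = -18 + Y² - 123*Y/148 (l(Y) = (Y² - 123*Y/148) - 18 = -18 + Y² - 123*Y/148)
l(167) - 1*3578 = (-18 + 167² - 123/148*167) - 1*3578 = (-18 + 27889 - 20541/148) - 3578 = 4104367/148 - 3578 = 3574823/148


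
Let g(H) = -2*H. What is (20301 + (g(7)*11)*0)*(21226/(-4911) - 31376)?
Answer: -1042853992454/1637 ≈ -6.3705e+8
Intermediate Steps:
(20301 + (g(7)*11)*0)*(21226/(-4911) - 31376) = (20301 + (-2*7*11)*0)*(21226/(-4911) - 31376) = (20301 - 14*11*0)*(21226*(-1/4911) - 31376) = (20301 - 154*0)*(-21226/4911 - 31376) = (20301 + 0)*(-154108762/4911) = 20301*(-154108762/4911) = -1042853992454/1637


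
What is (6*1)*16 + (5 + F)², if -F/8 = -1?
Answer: 265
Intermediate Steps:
F = 8 (F = -8*(-1) = 8)
(6*1)*16 + (5 + F)² = (6*1)*16 + (5 + 8)² = 6*16 + 13² = 96 + 169 = 265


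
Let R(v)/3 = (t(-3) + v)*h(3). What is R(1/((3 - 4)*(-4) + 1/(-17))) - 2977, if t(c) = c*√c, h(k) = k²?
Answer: -199000/67 - 81*I*√3 ≈ -2970.1 - 140.3*I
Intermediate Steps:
t(c) = c^(3/2)
R(v) = 27*v - 81*I*√3 (R(v) = 3*(((-3)^(3/2) + v)*3²) = 3*((-3*I*√3 + v)*9) = 3*((v - 3*I*√3)*9) = 3*(9*v - 27*I*√3) = 27*v - 81*I*√3)
R(1/((3 - 4)*(-4) + 1/(-17))) - 2977 = (27/((3 - 4)*(-4) + 1/(-17)) - 81*I*√3) - 2977 = (27/(-1*(-4) - 1/17) - 81*I*√3) - 2977 = (27/(4 - 1/17) - 81*I*√3) - 2977 = (27/(67/17) - 81*I*√3) - 2977 = (27*(17/67) - 81*I*√3) - 2977 = (459/67 - 81*I*√3) - 2977 = -199000/67 - 81*I*√3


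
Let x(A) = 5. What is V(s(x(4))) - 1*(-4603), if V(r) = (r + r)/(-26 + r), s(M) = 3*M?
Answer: 50603/11 ≈ 4600.3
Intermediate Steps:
V(r) = 2*r/(-26 + r) (V(r) = (2*r)/(-26 + r) = 2*r/(-26 + r))
V(s(x(4))) - 1*(-4603) = 2*(3*5)/(-26 + 3*5) - 1*(-4603) = 2*15/(-26 + 15) + 4603 = 2*15/(-11) + 4603 = 2*15*(-1/11) + 4603 = -30/11 + 4603 = 50603/11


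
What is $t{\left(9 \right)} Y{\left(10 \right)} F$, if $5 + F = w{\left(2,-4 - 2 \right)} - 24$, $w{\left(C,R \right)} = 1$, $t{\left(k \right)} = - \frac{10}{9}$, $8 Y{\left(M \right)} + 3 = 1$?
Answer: $- \frac{70}{9} \approx -7.7778$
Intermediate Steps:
$Y{\left(M \right)} = - \frac{1}{4}$ ($Y{\left(M \right)} = - \frac{3}{8} + \frac{1}{8} \cdot 1 = - \frac{3}{8} + \frac{1}{8} = - \frac{1}{4}$)
$t{\left(k \right)} = - \frac{10}{9}$ ($t{\left(k \right)} = \left(-10\right) \frac{1}{9} = - \frac{10}{9}$)
$F = -28$ ($F = -5 + \left(1 - 24\right) = -5 - 23 = -28$)
$t{\left(9 \right)} Y{\left(10 \right)} F = \left(- \frac{10}{9}\right) \left(- \frac{1}{4}\right) \left(-28\right) = \frac{5}{18} \left(-28\right) = - \frac{70}{9}$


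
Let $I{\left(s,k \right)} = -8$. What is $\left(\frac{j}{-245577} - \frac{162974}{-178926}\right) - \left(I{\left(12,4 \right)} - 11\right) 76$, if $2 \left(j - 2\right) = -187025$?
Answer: $\frac{7056252600201}{4882234478} \approx 1445.3$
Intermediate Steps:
$j = - \frac{187021}{2}$ ($j = 2 + \frac{1}{2} \left(-187025\right) = 2 - \frac{187025}{2} = - \frac{187021}{2} \approx -93511.0$)
$\left(\frac{j}{-245577} - \frac{162974}{-178926}\right) - \left(I{\left(12,4 \right)} - 11\right) 76 = \left(- \frac{187021}{2 \left(-245577\right)} - \frac{162974}{-178926}\right) - \left(-8 - 11\right) 76 = \left(\left(- \frac{187021}{2}\right) \left(- \frac{1}{245577}\right) - - \frac{81487}{89463}\right) - \left(-19\right) 76 = \left(\frac{187021}{491154} + \frac{81487}{89463}\right) - -1444 = \frac{6306013969}{4882234478} + 1444 = \frac{7056252600201}{4882234478}$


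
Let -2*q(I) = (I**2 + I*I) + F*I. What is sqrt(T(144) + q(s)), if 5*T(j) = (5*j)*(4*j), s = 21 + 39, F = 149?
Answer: sqrt(74874) ≈ 273.63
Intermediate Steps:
s = 60
T(j) = 4*j**2 (T(j) = ((5*j)*(4*j))/5 = (20*j**2)/5 = 4*j**2)
q(I) = -I**2 - 149*I/2 (q(I) = -((I**2 + I*I) + 149*I)/2 = -((I**2 + I**2) + 149*I)/2 = -(2*I**2 + 149*I)/2 = -I**2 - 149*I/2)
sqrt(T(144) + q(s)) = sqrt(4*144**2 - 1/2*60*(149 + 2*60)) = sqrt(4*20736 - 1/2*60*(149 + 120)) = sqrt(82944 - 1/2*60*269) = sqrt(82944 - 8070) = sqrt(74874)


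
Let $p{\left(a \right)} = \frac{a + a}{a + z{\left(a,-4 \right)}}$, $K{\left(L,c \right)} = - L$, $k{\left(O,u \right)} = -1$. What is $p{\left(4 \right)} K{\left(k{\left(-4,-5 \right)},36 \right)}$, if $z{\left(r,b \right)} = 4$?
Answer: $1$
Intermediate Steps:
$p{\left(a \right)} = \frac{2 a}{4 + a}$ ($p{\left(a \right)} = \frac{a + a}{a + 4} = \frac{2 a}{4 + a}$)
$p{\left(4 \right)} K{\left(k{\left(-4,-5 \right)},36 \right)} = 2 \cdot 4 \frac{1}{4 + 4} \left(\left(-1\right) \left(-1\right)\right) = 2 \cdot 4 \cdot \frac{1}{8} \cdot 1 = 1 \cdot 1 = 1$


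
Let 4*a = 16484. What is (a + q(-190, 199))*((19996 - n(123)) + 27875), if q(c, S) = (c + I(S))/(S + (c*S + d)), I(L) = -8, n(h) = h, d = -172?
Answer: 7434551774868/37783 ≈ 1.9677e+8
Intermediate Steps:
a = 4121 (a = (¼)*16484 = 4121)
q(c, S) = (-8 + c)/(-172 + S + S*c) (q(c, S) = (c - 8)/(S + (c*S - 172)) = (-8 + c)/(S + (S*c - 172)) = (-8 + c)/(S + (-172 + S*c)) = (-8 + c)/(-172 + S + S*c))
(a + q(-190, 199))*((19996 - n(123)) + 27875) = (4121 + (-8 - 190)/(-172 + 199 + 199*(-190)))*((19996 - 1*123) + 27875) = (4121 - 198/(-172 + 199 - 37810))*((19996 - 123) + 27875) = (4121 - 198/(-37783))*(19873 + 27875) = (4121 - 1/37783*(-198))*47748 = (4121 + 198/37783)*47748 = (155703941/37783)*47748 = 7434551774868/37783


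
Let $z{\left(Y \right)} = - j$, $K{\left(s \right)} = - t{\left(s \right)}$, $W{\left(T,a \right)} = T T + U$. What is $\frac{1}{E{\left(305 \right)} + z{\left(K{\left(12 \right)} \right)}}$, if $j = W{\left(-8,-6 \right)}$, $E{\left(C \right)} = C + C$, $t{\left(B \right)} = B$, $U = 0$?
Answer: $\frac{1}{546} \approx 0.0018315$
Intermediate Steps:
$W{\left(T,a \right)} = T^{2}$ ($W{\left(T,a \right)} = T T + 0 = T^{2} + 0 = T^{2}$)
$E{\left(C \right)} = 2 C$
$K{\left(s \right)} = - s$
$j = 64$ ($j = \left(-8\right)^{2} = 64$)
$z{\left(Y \right)} = -64$ ($z{\left(Y \right)} = \left(-1\right) 64 = -64$)
$\frac{1}{E{\left(305 \right)} + z{\left(K{\left(12 \right)} \right)}} = \frac{1}{2 \cdot 305 - 64} = \frac{1}{610 - 64} = \frac{1}{546}$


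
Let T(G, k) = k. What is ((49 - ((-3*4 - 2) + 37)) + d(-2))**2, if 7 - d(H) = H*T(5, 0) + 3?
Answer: 900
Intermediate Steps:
d(H) = 4 (d(H) = 7 - (H*0 + 3) = 7 - (0 + 3) = 7 - 1*3 = 7 - 3 = 4)
((49 - ((-3*4 - 2) + 37)) + d(-2))**2 = ((49 - ((-3*4 - 2) + 37)) + 4)**2 = ((49 - ((-12 - 2) + 37)) + 4)**2 = ((49 - (-14 + 37)) + 4)**2 = ((49 - 1*23) + 4)**2 = ((49 - 23) + 4)**2 = (26 + 4)**2 = 30**2 = 900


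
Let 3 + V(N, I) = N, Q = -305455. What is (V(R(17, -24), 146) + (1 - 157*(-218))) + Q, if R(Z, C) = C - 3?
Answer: -271258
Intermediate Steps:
R(Z, C) = -3 + C
V(N, I) = -3 + N
(V(R(17, -24), 146) + (1 - 157*(-218))) + Q = ((-3 + (-3 - 24)) + (1 - 157*(-218))) - 305455 = ((-3 - 27) + (1 + 34226)) - 305455 = (-30 + 34227) - 305455 = 34197 - 305455 = -271258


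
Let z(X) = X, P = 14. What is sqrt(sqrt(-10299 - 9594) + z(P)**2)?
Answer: sqrt(196 + I*sqrt(19893)) ≈ 14.79 + 4.7683*I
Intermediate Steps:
sqrt(sqrt(-10299 - 9594) + z(P)**2) = sqrt(sqrt(-10299 - 9594) + 14**2) = sqrt(sqrt(-19893) + 196) = sqrt(I*sqrt(19893) + 196) = sqrt(196 + I*sqrt(19893))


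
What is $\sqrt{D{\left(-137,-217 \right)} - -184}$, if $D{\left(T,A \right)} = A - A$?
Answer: $2 \sqrt{46} \approx 13.565$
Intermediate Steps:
$D{\left(T,A \right)} = 0$
$\sqrt{D{\left(-137,-217 \right)} - -184} = \sqrt{0 - -184} = \sqrt{0 + 184} = \sqrt{184} = 2 \sqrt{46}$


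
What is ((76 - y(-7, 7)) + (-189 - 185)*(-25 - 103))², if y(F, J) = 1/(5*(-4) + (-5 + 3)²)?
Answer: 588548274561/256 ≈ 2.2990e+9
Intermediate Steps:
y(F, J) = -1/16 (y(F, J) = 1/(-20 + (-2)²) = 1/(-20 + 4) = 1/(-16) = -1/16)
((76 - y(-7, 7)) + (-189 - 185)*(-25 - 103))² = ((76 - 1*(-1/16)) + (-189 - 185)*(-25 - 103))² = ((76 + 1/16) - 374*(-128))² = (1217/16 + 47872)² = (767169/16)² = 588548274561/256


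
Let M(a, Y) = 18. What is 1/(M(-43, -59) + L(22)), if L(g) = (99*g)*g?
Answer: 1/47934 ≈ 2.0862e-5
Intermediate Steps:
L(g) = 99*g²
1/(M(-43, -59) + L(22)) = 1/(18 + 99*22²) = 1/(18 + 99*484) = 1/(18 + 47916) = 1/47934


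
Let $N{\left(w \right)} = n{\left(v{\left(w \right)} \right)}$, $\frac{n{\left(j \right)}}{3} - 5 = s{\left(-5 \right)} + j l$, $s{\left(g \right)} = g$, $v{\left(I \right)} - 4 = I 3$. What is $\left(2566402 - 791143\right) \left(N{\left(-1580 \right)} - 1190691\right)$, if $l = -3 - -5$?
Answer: $-2164230673713$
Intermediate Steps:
$v{\left(I \right)} = 4 + 3 I$ ($v{\left(I \right)} = 4 + I 3 = 4 + 3 I$)
$l = 2$ ($l = -3 + 5 = 2$)
$n{\left(j \right)} = 6 j$ ($n{\left(j \right)} = 15 + 3 \left(-5 + j 2\right) = 15 + 3 \left(-5 + 2 j\right) = 15 + \left(-15 + 6 j\right) = 6 j$)
$N{\left(w \right)} = 24 + 18 w$ ($N{\left(w \right)} = 6 \left(4 + 3 w\right) = 24 + 18 w$)
$\left(2566402 - 791143\right) \left(N{\left(-1580 \right)} - 1190691\right) = \left(2566402 - 791143\right) \left(\left(24 + 18 \left(-1580\right)\right) - 1190691\right) = 1775259 \left(\left(24 - 28440\right) - 1190691\right) = 1775259 \left(-28416 - 1190691\right) = 1775259 \left(-1219107\right) = -2164230673713$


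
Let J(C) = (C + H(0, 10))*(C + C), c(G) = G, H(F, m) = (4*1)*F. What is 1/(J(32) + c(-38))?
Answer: 1/2010 ≈ 0.00049751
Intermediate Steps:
H(F, m) = 4*F
J(C) = 2*C**2 (J(C) = (C + 4*0)*(C + C) = (C + 0)*(2*C) = C*(2*C) = 2*C**2)
1/(J(32) + c(-38)) = 1/(2*32**2 - 38) = 1/(2*1024 - 38) = 1/(2048 - 38) = 1/2010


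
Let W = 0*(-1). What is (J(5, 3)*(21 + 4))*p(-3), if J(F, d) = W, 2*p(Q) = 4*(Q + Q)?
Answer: 0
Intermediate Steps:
p(Q) = 4*Q (p(Q) = (4*(Q + Q))/2 = (4*(2*Q))/2 = (8*Q)/2 = 4*Q)
W = 0
J(F, d) = 0
(J(5, 3)*(21 + 4))*p(-3) = (0*(21 + 4))*(4*(-3)) = (0*25)*(-12) = 0*(-12) = 0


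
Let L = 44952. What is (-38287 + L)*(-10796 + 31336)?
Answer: 136899100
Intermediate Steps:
(-38287 + L)*(-10796 + 31336) = (-38287 + 44952)*(-10796 + 31336) = 6665*20540 = 136899100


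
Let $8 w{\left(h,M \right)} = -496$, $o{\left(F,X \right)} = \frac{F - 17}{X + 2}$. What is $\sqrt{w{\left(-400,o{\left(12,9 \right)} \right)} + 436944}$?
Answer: $\sqrt{436882} \approx 660.97$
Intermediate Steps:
$o{\left(F,X \right)} = \frac{-17 + F}{2 + X}$
$w{\left(h,M \right)} = -62$ ($w{\left(h,M \right)} = \frac{1}{8} \left(-496\right) = -62$)
$\sqrt{w{\left(-400,o{\left(12,9 \right)} \right)} + 436944} = \sqrt{-62 + 436944} = \sqrt{436882}$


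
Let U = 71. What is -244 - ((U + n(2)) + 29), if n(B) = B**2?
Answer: -348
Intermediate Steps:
-244 - ((U + n(2)) + 29) = -244 - ((71 + 2**2) + 29) = -244 - ((71 + 4) + 29) = -244 - (75 + 29) = -244 - 1*104 = -244 - 104 = -348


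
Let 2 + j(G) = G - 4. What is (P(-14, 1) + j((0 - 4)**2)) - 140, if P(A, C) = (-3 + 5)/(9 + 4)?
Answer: -1688/13 ≈ -129.85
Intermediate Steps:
j(G) = -6 + G (j(G) = -2 + (G - 4) = -2 + (-4 + G) = -6 + G)
P(A, C) = 2/13
(P(-14, 1) + j((0 - 4)**2)) - 140 = (2/13 + (-6 + (0 - 4)**2)) - 140 = (2/13 + (-6 + (-4)**2)) - 140 = (2/13 + (-6 + 16)) - 140 = (2/13 + 10) - 140 = 132/13 - 140 = -1688/13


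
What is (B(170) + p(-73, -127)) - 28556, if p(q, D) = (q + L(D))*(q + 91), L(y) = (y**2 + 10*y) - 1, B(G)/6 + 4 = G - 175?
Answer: 237520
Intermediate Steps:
B(G) = -1074 + 6*G (B(G) = -24 + 6*(G - 175) = -24 + 6*(-175 + G) = -24 + (-1050 + 6*G) = -1074 + 6*G)
L(y) = -1 + y**2 + 10*y
p(q, D) = (91 + q)*(-1 + q + D**2 + 10*D) (p(q, D) = (q + (-1 + D**2 + 10*D))*(q + 91) = (-1 + q + D**2 + 10*D)*(91 + q) = (91 + q)*(-1 + q + D**2 + 10*D))
(B(170) + p(-73, -127)) - 28556 = ((-1074 + 6*170) + (-91 + (-73)**2 + 91*(-73) + 91*(-127)**2 + 910*(-127) - 73*(-1 + (-127)**2 + 10*(-127)))) - 28556 = ((-1074 + 1020) + (-91 + 5329 - 6643 + 91*16129 - 115570 - 73*(-1 + 16129 - 1270))) - 28556 = (-54 + (-91 + 5329 - 6643 + 1467739 - 115570 - 73*14858)) - 28556 = (-54 + (-91 + 5329 - 6643 + 1467739 - 115570 - 1084634)) - 28556 = (-54 + 266130) - 28556 = 266076 - 28556 = 237520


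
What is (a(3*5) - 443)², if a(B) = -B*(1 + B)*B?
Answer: 16345849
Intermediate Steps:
a(B) = -B²*(1 + B) (a(B) = -B*B*(1 + B) = -B²*(1 + B))
(a(3*5) - 443)² = ((3*5)²*(-1 - 3*5) - 443)² = (15²*(-1 - 1*15) - 443)² = (225*(-1 - 15) - 443)² = (225*(-16) - 443)² = (-3600 - 443)² = (-4043)² = 16345849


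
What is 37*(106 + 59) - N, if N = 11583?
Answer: -5478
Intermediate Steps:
37*(106 + 59) - N = 37*(106 + 59) - 1*11583 = 37*165 - 11583 = 6105 - 11583 = -5478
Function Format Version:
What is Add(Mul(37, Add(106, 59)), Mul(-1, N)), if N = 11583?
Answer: -5478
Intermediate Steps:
Add(Mul(37, Add(106, 59)), Mul(-1, N)) = Add(Mul(37, Add(106, 59)), Mul(-1, 11583)) = Add(Mul(37, 165), -11583) = Add(6105, -11583) = -5478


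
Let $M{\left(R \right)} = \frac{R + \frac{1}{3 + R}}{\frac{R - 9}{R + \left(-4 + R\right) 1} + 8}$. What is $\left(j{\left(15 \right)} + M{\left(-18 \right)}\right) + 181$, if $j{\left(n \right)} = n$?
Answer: $\frac{201868}{1041} \approx 193.92$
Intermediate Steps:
$M{\left(R \right)} = \frac{R + \frac{1}{3 + R}}{8 + \frac{-9 + R}{-4 + 2 R}}$ ($M{\left(R \right)} = \frac{R + \frac{1}{3 + R}}{\frac{-9 + R}{R + \left(-4 + R\right)} + 8} = \frac{R + \frac{1}{3 + R}}{\frac{-9 + R}{-4 + 2 R} + 8} = \frac{R + \frac{1}{3 + R}}{8 + \frac{-9 + R}{-4 + 2 R}}$)
$\left(j{\left(15 \right)} + M{\left(-18 \right)}\right) + 181 = \left(15 + \frac{2 \left(-2 + \left(-18\right)^{2} + \left(-18\right)^{3} - -90\right)}{-123 + 10 \left(-18\right) + 17 \left(-18\right)^{2}}\right) + 181 = \left(15 + \frac{2 \left(-2 + 324 - 5832 + 90\right)}{-123 - 180 + 17 \cdot 324}\right) + 181 = \left(15 + 2 \frac{1}{-123 - 180 + 5508} \left(-5420\right)\right) + 181 = \left(15 + 2 \cdot \frac{1}{5205} \left(-5420\right)\right) + 181 = \left(15 - \frac{2168}{1041}\right) + 181 = \frac{13447}{1041} + 181 = \frac{201868}{1041}$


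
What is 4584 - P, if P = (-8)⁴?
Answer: 488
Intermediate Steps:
P = 4096
4584 - P = 4584 - 1*4096 = 4584 - 4096 = 488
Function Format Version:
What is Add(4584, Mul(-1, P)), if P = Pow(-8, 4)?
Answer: 488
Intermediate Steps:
P = 4096
Add(4584, Mul(-1, P)) = Add(4584, Mul(-1, 4096)) = Add(4584, -4096) = 488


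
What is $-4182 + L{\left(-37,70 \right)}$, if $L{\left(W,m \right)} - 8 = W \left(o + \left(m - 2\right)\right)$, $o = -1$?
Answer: $-6653$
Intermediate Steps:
$L{\left(W,m \right)} = 8 + W \left(-3 + m\right)$ ($L{\left(W,m \right)} = 8 + W \left(-1 + \left(m - 2\right)\right) = 8 + W \left(-1 + \left(-2 + m\right)\right) = 8 + W \left(-3 + m\right)$)
$-4182 + L{\left(-37,70 \right)} = -4182 - 2471 = -6653$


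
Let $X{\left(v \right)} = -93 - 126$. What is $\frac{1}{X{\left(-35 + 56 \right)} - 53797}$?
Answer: $- \frac{1}{54016} \approx -1.8513 \cdot 10^{-5}$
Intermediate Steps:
$X{\left(v \right)} = -219$ ($X{\left(v \right)} = -93 - 126 = -219$)
$\frac{1}{X{\left(-35 + 56 \right)} - 53797} = \frac{1}{-219 - 53797} = \frac{1}{-54016} = - \frac{1}{54016}$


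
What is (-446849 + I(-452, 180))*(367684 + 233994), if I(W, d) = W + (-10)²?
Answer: -269071003278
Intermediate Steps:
I(W, d) = 100 + W (I(W, d) = W + 100 = 100 + W)
(-446849 + I(-452, 180))*(367684 + 233994) = (-446849 + (100 - 452))*(367684 + 233994) = (-446849 - 352)*601678 = -447201*601678 = -269071003278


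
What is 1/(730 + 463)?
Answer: 1/1193 ≈ 0.00083822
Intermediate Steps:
1/(730 + 463) = 1/1193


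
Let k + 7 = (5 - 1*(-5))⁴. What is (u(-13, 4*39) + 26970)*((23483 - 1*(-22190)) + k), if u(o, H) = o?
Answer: 1500588362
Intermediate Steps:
k = 9993 (k = -7 + (5 - 1*(-5))⁴ = -7 + (5 + 5)⁴ = -7 + 10⁴ = -7 + 10000 = 9993)
(u(-13, 4*39) + 26970)*((23483 - 1*(-22190)) + k) = (-13 + 26970)*((23483 - 1*(-22190)) + 9993) = 26957*((23483 + 22190) + 9993) = 26957*(45673 + 9993) = 26957*55666 = 1500588362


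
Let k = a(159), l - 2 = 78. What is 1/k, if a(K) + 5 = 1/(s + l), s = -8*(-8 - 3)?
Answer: -168/839 ≈ -0.20024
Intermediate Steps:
s = 88 (s = -8*(-11) = 88)
l = 80 (l = 2 + 78 = 80)
a(K) = -839/168 (a(K) = -5 + 1/(88 + 80) = -5 + 1/168 = -839/168)
k = -839/168 ≈ -4.9940
1/k = 1/(-839/168) = -168/839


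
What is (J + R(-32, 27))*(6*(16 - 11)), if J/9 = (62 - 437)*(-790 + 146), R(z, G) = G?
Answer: 65205810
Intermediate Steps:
J = 2173500 (J = 9*((62 - 437)*(-790 + 146)) = 9*(-375*(-644)) = 9*241500 = 2173500)
(J + R(-32, 27))*(6*(16 - 11)) = (2173500 + 27)*(6*(16 - 11)) = 2173527*(6*5) = 2173527*30 = 65205810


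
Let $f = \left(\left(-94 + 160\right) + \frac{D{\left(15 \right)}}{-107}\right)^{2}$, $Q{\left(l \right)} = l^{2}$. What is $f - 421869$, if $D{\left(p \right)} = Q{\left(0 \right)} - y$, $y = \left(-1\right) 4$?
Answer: $- \frac{4780162817}{11449} \approx -4.1752 \cdot 10^{5}$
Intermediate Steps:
$y = -4$
$D{\left(p \right)} = 4$ ($D{\left(p \right)} = 0^{2} - -4 = 0 + 4 = 4$)
$f = \frac{49815364}{11449}$ ($f = \left(\left(-94 + 160\right) + \frac{4}{-107}\right)^{2} = \left(66 + 4 \left(- \frac{1}{107}\right)\right)^{2} = \left(66 - \frac{4}{107}\right)^{2} = \left(\frac{7058}{107}\right)^{2} = \frac{49815364}{11449} \approx 4351.1$)
$f - 421869 = \frac{49815364}{11449} - 421869 = - \frac{4780162817}{11449}$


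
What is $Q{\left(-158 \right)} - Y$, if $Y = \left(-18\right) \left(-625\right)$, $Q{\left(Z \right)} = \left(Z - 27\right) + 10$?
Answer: $-11425$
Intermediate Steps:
$Q{\left(Z \right)} = -17 + Z$ ($Q{\left(Z \right)} = \left(-27 + Z\right) + 10 = -17 + Z$)
$Y = 11250$
$Q{\left(-158 \right)} - Y = \left(-17 - 158\right) - 11250 = -175 - 11250 = -11425$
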